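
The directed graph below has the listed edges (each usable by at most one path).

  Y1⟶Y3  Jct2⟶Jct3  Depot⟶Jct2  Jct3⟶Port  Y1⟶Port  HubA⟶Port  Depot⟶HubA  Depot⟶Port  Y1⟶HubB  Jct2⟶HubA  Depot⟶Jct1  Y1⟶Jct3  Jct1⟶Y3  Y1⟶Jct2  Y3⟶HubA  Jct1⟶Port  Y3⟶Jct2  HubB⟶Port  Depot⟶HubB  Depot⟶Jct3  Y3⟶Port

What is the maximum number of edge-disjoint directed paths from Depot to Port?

5

Assign every edge capacity 1; by Menger, the answer equals the max flow.
Path Depot→Port (+1); total 1.
Path Depot→Jct1→Port (+1); total 2.
Path Depot→HubB→Port (+1); total 3.
Path Depot→Jct3→Port (+1); total 4.
Path Depot→HubA→Port (+1); total 5.
No residual Depot→Port path; max flow = 5.
Certifying cut of size 5: {Depot→HubB, Depot→Jct1, Depot→Port, HubA→Port, Jct3→Port}.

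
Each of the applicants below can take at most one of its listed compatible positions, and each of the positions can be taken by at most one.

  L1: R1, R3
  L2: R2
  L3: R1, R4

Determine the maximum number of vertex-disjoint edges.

Unit-capacity flow: source→left, listed edges, right→sink; max matching = max flow.
Augmenting path L1→R1 (+1); matched 1.
Augmenting path L2→R2 (+1); matched 2.
Augmenting path L3→R4 (+1); matched 3.
No augmenting path remains; maximum matching = 3.
König certificate: {L1, L2, L3} is a vertex cover of size 3 (every listed pair touches it), so no matching can be larger.

3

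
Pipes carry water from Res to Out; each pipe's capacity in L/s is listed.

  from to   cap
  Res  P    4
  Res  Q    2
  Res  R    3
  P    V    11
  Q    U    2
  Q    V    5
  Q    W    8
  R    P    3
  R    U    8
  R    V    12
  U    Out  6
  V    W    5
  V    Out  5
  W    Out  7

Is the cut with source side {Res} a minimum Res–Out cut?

Yes — it is a minimum cut (capacity 9).

Given cut capacity: 4 + 2 + 3 = 9.
Augment Res→P→V→Out: bottleneck 4, flow now 4.
Augment Res→Q→U→Out: bottleneck 2, flow now 6.
Augment Res→R→U→Out: bottleneck 3, flow now 9.
No augmenting path remains; maximum flow = 9.
Cut capacity 9 equals the max flow, so it is a minimum cut.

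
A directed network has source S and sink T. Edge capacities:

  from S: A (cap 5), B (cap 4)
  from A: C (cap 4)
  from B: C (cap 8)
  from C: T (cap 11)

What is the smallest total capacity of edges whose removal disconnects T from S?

8

Augment S→A→C→T: bottleneck 4, flow now 4.
Augment S→B→C→T: bottleneck 4, flow now 8.
No augmenting path remains; maximum flow = 8.
By max-flow min-cut, the minimum cut capacity equals the max flow.
In the residual graph, reachable from S: {S, A}.
Min-cut edges: S→B (4), A→C (4); capacity 4 + 4 = 8.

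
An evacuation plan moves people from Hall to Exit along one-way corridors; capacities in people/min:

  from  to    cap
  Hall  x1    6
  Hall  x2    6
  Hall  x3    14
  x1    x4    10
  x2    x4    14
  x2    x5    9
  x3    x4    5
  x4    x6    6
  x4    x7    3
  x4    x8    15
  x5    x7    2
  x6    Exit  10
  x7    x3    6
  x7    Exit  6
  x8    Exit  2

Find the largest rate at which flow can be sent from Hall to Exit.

Augment Hall→x1→x4→x6→Exit: bottleneck 6, flow now 6.
Augment Hall→x2→x4→x7→Exit: bottleneck 3, flow now 9.
Augment Hall→x2→x4→x8→Exit: bottleneck 2, flow now 11.
Augment Hall→x2→x5→x7→Exit: bottleneck 1, flow now 12.
Augment Hall→x3→x4→x2→x5→x7→Exit: bottleneck 1, flow now 13. (uses reverse residual edge)
No augmenting path remains; maximum flow = 13.
In the residual graph, reachable from Hall: {Hall, x1, x2, x3, x4, x5, x8}.
Min-cut edges: x4→x6 (6), x4→x7 (3), x5→x7 (2), x8→Exit (2); capacity 6 + 3 + 2 + 2 = 13.
This cut is saturated, so no flow can exceed 13.

13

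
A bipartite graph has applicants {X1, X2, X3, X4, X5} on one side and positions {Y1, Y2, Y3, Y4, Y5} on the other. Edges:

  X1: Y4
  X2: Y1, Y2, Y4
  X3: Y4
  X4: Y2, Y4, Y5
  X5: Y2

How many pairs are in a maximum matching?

4

Unit-capacity flow: source→left, listed edges, right→sink; max matching = max flow.
Augmenting path X1→Y4 (+1); matched 1.
Augmenting path X2→Y1 (+1); matched 2.
Augmenting path X4→Y2 (+1); matched 3.
Augmenting path X5→Y2→X4→Y5 (+1); matched 4.
No augmenting path remains; maximum matching = 4.
König certificate: {X2, X4, X5, Y4} is a vertex cover of size 4 (every listed pair touches it), so no matching can be larger.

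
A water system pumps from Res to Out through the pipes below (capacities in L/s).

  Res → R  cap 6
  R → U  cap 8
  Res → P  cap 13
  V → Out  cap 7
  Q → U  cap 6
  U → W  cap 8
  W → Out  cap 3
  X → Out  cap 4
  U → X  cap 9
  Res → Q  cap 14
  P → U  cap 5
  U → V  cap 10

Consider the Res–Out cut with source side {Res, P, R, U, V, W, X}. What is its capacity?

Edges leaving {Res, P, R, U, V, W, X}: Res→Q (14), V→Out (7), W→Out (3), X→Out (4).
Cut capacity = 14 + 7 + 3 + 4 = 28.

28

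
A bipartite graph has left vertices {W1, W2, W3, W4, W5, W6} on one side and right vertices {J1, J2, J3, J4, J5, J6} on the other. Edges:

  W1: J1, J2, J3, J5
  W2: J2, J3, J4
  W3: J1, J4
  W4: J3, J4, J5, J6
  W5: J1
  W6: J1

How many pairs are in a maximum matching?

Unit-capacity flow: source→left, listed edges, right→sink; max matching = max flow.
Augmenting path W1→J1 (+1); matched 1.
Augmenting path W2→J2 (+1); matched 2.
Augmenting path W3→J4 (+1); matched 3.
Augmenting path W4→J3 (+1); matched 4.
Augmenting path W5→J1→W1→J5 (+1); matched 5.
No augmenting path remains; maximum matching = 5.
König certificate: {W1, W2, W3, W4, J1} is a vertex cover of size 5 (every listed pair touches it), so no matching can be larger.

5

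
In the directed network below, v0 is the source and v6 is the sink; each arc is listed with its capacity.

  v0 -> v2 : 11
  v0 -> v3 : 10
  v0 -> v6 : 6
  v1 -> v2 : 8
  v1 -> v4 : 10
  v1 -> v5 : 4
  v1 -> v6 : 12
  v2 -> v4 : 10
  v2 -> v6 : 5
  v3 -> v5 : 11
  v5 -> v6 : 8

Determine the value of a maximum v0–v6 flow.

Augment v0→v6: bottleneck 6, flow now 6.
Augment v0→v2→v6: bottleneck 5, flow now 11.
Augment v0→v3→v5→v6: bottleneck 8, flow now 19.
No augmenting path remains; maximum flow = 19.
In the residual graph, reachable from v0: {v0, v2, v3, v4, v5}.
Min-cut edges: v0→v6 (6), v2→v6 (5), v5→v6 (8); capacity 6 + 5 + 8 = 19.
This cut is saturated, so no flow can exceed 19.

19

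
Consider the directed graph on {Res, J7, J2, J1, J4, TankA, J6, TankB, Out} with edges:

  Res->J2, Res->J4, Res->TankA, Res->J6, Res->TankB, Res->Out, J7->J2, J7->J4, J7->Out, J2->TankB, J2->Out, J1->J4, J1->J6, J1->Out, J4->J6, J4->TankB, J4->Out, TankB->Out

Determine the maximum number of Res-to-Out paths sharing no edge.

Assign every edge capacity 1; by Menger, the answer equals the max flow.
Path Res→Out (+1); total 1.
Path Res→J2→Out (+1); total 2.
Path Res→J4→Out (+1); total 3.
Path Res→TankB→Out (+1); total 4.
No residual Res→Out path; max flow = 4.
Certifying cut of size 4: {Res→J2, Res→J4, Res→Out, Res→TankB}.

4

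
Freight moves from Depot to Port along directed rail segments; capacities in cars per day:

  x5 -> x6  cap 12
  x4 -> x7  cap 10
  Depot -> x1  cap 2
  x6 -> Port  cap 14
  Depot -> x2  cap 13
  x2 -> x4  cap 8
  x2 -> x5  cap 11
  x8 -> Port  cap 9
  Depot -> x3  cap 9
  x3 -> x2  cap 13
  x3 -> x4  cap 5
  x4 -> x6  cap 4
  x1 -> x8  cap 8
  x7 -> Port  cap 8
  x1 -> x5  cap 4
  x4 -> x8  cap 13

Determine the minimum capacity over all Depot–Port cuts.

Augment Depot→x1→x8→Port: bottleneck 2, flow now 2.
Augment Depot→x2→x4→x6→Port: bottleneck 4, flow now 6.
Augment Depot→x2→x4→x7→Port: bottleneck 4, flow now 10.
Augment Depot→x2→x5→x6→Port: bottleneck 5, flow now 15.
Augment Depot→x3→x4→x7→Port: bottleneck 4, flow now 19.
Augment Depot→x3→x4→x8→Port: bottleneck 1, flow now 20.
Augment Depot→x3→x2→x5→x6→Port: bottleneck 4, flow now 24.
No augmenting path remains; maximum flow = 24.
By max-flow min-cut, the minimum cut capacity equals the max flow.
In the residual graph, reachable from Depot: {Depot}.
Min-cut edges: Depot→x1 (2), Depot→x2 (13), Depot→x3 (9); capacity 2 + 13 + 9 = 24.

24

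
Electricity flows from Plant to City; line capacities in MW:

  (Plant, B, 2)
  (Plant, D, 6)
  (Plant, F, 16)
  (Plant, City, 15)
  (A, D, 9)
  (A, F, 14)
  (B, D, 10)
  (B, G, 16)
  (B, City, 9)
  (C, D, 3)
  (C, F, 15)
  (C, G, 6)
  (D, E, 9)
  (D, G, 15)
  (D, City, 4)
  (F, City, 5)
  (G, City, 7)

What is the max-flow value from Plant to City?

28

Augment Plant→City: bottleneck 15, flow now 15.
Augment Plant→B→City: bottleneck 2, flow now 17.
Augment Plant→D→City: bottleneck 4, flow now 21.
Augment Plant→F→City: bottleneck 5, flow now 26.
Augment Plant→D→G→City: bottleneck 2, flow now 28.
No augmenting path remains; maximum flow = 28.
In the residual graph, reachable from Plant: {Plant, F}.
Min-cut edges: Plant→B (2), Plant→D (6), Plant→City (15), F→City (5); capacity 2 + 6 + 15 + 5 = 28.
This cut is saturated, so no flow can exceed 28.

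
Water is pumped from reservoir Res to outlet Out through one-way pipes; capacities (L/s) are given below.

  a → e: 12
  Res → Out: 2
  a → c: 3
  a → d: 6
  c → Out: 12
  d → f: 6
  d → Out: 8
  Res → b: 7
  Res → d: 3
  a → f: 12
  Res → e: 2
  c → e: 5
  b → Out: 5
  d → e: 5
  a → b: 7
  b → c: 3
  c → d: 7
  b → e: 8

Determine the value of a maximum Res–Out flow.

12

Augment Res→Out: bottleneck 2, flow now 2.
Augment Res→b→Out: bottleneck 5, flow now 7.
Augment Res→d→Out: bottleneck 3, flow now 10.
Augment Res→b→c→Out: bottleneck 2, flow now 12.
No augmenting path remains; maximum flow = 12.
In the residual graph, reachable from Res: {Res, e}.
Min-cut edges: Res→b (7), Res→d (3), Res→Out (2); capacity 7 + 3 + 2 = 12.
This cut is saturated, so no flow can exceed 12.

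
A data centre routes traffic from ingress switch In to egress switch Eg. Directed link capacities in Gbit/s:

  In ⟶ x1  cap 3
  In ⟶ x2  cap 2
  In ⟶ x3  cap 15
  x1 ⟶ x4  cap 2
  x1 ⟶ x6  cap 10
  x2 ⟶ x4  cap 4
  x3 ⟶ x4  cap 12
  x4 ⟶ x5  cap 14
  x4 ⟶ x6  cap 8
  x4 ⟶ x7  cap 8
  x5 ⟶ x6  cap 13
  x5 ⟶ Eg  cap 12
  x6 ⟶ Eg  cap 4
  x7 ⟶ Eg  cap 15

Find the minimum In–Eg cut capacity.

Augment In→x1→x6→Eg: bottleneck 3, flow now 3.
Augment In→x2→x4→x5→Eg: bottleneck 2, flow now 5.
Augment In→x3→x4→x5→Eg: bottleneck 10, flow now 15.
Augment In→x3→x4→x6→Eg: bottleneck 1, flow now 16.
Augment In→x3→x4→x7→Eg: bottleneck 1, flow now 17.
No augmenting path remains; maximum flow = 17.
By max-flow min-cut, the minimum cut capacity equals the max flow.
In the residual graph, reachable from In: {In, x3}.
Min-cut edges: In→x1 (3), In→x2 (2), x3→x4 (12); capacity 3 + 2 + 12 = 17.

17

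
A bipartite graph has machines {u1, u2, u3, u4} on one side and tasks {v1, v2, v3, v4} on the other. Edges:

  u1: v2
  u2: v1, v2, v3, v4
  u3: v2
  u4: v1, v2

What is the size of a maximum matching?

3

Unit-capacity flow: source→left, listed edges, right→sink; max matching = max flow.
Augmenting path u1→v2 (+1); matched 1.
Augmenting path u2→v1 (+1); matched 2.
Augmenting path u4→v1→u2→v3 (+1); matched 3.
No augmenting path remains; maximum matching = 3.
König certificate: {u2, u4, v2} is a vertex cover of size 3 (every listed pair touches it), so no matching can be larger.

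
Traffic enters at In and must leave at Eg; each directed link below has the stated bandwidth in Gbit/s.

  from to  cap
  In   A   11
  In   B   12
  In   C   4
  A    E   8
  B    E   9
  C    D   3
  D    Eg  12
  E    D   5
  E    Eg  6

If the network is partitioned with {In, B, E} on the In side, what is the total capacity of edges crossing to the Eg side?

26

Edges leaving {In, B, E}: In→A (11), In→C (4), E→D (5), E→Eg (6).
Cut capacity = 11 + 4 + 5 + 6 = 26.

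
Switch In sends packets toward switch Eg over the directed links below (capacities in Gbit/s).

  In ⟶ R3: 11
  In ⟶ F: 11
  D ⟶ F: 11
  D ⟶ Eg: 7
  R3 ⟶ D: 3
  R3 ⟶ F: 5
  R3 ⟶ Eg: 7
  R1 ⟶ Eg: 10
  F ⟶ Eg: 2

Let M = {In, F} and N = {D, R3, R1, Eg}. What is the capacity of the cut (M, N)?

Edges leaving {In, F}: In→R3 (11), F→Eg (2).
Cut capacity = 11 + 2 = 13.

13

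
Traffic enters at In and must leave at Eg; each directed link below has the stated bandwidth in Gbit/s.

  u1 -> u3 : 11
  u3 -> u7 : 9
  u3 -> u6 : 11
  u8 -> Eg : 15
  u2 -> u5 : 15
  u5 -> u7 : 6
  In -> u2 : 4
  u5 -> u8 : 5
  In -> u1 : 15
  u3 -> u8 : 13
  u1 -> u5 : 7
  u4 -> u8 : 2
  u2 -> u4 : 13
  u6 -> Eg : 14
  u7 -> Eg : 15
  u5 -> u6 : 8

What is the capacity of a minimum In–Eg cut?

Augment In→u1→u3→u6→Eg: bottleneck 11, flow now 11.
Augment In→u1→u5→u6→Eg: bottleneck 3, flow now 14.
Augment In→u1→u5→u7→Eg: bottleneck 1, flow now 15.
Augment In→u2→u4→u8→Eg: bottleneck 2, flow now 17.
Augment In→u2→u5→u7→Eg: bottleneck 2, flow now 19.
No augmenting path remains; maximum flow = 19.
By max-flow min-cut, the minimum cut capacity equals the max flow.
In the residual graph, reachable from In: {In}.
Min-cut edges: In→u1 (15), In→u2 (4); capacity 15 + 4 = 19.

19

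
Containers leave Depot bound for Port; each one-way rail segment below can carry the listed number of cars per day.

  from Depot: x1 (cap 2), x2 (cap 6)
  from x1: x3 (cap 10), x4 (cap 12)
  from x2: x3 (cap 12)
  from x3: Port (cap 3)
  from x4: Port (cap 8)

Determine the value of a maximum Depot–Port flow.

Augment Depot→x1→x3→Port: bottleneck 2, flow now 2.
Augment Depot→x2→x3→Port: bottleneck 1, flow now 3.
Augment Depot→x2→x3→x1→x4→Port: bottleneck 2, flow now 5. (uses reverse residual edge)
No augmenting path remains; maximum flow = 5.
In the residual graph, reachable from Depot: {Depot, x2, x3}.
Min-cut edges: Depot→x1 (2), x3→Port (3); capacity 2 + 3 = 5.
This cut is saturated, so no flow can exceed 5.

5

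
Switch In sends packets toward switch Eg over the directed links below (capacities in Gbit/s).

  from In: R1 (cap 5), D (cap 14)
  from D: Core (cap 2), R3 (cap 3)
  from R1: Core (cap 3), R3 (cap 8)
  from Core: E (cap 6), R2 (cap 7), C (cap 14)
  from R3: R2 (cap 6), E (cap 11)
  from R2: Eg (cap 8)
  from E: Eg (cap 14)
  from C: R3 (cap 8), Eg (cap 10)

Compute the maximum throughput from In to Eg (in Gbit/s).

Augment In→D→Core→R2→Eg: bottleneck 2, flow now 2.
Augment In→D→R3→R2→Eg: bottleneck 3, flow now 5.
Augment In→R1→Core→R2→Eg: bottleneck 3, flow now 8.
Augment In→R1→R3→E→Eg: bottleneck 2, flow now 10.
No augmenting path remains; maximum flow = 10.
In the residual graph, reachable from In: {In, D}.
Min-cut edges: In→R1 (5), D→Core (2), D→R3 (3); capacity 5 + 2 + 3 = 10.
This cut is saturated, so no flow can exceed 10.

10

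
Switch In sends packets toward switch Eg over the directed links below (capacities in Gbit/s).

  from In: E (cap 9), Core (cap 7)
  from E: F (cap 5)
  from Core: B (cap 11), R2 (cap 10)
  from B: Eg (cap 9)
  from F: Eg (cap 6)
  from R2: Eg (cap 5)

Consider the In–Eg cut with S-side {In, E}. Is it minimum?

Given cut capacity: 7 + 5 = 12.
Augment In→E→F→Eg: bottleneck 5, flow now 5.
Augment In→Core→B→Eg: bottleneck 7, flow now 12.
No augmenting path remains; maximum flow = 12.
Cut capacity 12 equals the max flow, so it is a minimum cut.

Yes — it is a minimum cut (capacity 12).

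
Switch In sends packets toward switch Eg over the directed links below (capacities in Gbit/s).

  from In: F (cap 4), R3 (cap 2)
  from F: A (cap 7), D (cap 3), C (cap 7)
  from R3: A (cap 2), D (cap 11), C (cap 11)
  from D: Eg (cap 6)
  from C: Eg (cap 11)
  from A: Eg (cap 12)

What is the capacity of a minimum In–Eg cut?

6

Augment In→F→D→Eg: bottleneck 3, flow now 3.
Augment In→F→C→Eg: bottleneck 1, flow now 4.
Augment In→R3→D→Eg: bottleneck 2, flow now 6.
No augmenting path remains; maximum flow = 6.
By max-flow min-cut, the minimum cut capacity equals the max flow.
In the residual graph, reachable from In: {In}.
Min-cut edges: In→F (4), In→R3 (2); capacity 4 + 2 = 6.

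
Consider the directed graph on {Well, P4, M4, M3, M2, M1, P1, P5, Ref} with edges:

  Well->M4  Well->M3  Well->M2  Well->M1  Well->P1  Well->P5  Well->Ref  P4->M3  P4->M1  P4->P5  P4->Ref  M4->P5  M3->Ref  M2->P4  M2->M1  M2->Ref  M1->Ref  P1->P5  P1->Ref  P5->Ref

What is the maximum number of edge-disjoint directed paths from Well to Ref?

6

Assign every edge capacity 1; by Menger, the answer equals the max flow.
Path Well→Ref (+1); total 1.
Path Well→M3→Ref (+1); total 2.
Path Well→M2→Ref (+1); total 3.
Path Well→M1→Ref (+1); total 4.
Path Well→P1→Ref (+1); total 5.
Path Well→P5→Ref (+1); total 6.
No residual Well→Ref path; max flow = 6.
Certifying cut of size 6: {P5→Ref, Well→M1, Well→M2, Well→M3, Well→P1, Well→Ref}.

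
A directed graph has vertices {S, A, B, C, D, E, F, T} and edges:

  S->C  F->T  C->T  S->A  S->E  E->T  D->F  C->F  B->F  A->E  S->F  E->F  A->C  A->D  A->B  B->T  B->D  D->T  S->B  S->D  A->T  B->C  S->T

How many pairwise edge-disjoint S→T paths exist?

Assign every edge capacity 1; by Menger, the answer equals the max flow.
Path S→T (+1); total 1.
Path S→A→T (+1); total 2.
Path S→B→T (+1); total 3.
Path S→C→T (+1); total 4.
Path S→D→T (+1); total 5.
Path S→E→T (+1); total 6.
Path S→F→T (+1); total 7.
No residual S→T path; max flow = 7.
Certifying cut of size 7: {S→A, S→B, S→C, S→D, S→E, S→F, S→T}.

7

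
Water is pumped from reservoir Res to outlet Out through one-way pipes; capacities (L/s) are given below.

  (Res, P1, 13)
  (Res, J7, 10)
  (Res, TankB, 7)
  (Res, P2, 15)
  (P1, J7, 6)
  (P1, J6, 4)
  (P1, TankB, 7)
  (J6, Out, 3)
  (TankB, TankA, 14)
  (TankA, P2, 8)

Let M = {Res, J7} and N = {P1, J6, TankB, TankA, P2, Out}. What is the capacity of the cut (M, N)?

Edges leaving {Res, J7}: Res→P1 (13), Res→TankB (7), Res→P2 (15).
Cut capacity = 13 + 7 + 15 = 35.

35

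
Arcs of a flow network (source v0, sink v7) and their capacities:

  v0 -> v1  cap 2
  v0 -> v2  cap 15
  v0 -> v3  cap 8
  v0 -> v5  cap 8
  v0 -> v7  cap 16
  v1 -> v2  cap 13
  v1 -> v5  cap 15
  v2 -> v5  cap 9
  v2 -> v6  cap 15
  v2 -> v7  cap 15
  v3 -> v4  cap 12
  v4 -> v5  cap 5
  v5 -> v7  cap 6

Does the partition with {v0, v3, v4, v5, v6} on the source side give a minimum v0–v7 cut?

Given cut capacity: 2 + 15 + 16 + 6 = 39.
Augment v0→v7: bottleneck 16, flow now 16.
Augment v0→v2→v7: bottleneck 15, flow now 31.
Augment v0→v5→v7: bottleneck 6, flow now 37.
No augmenting path remains; maximum flow = 37.
In the residual graph, reachable from v0: {v0, v1, v2, v3, v4, v5, v6}.
Min-cut edges: v0→v7 (16), v2→v7 (15), v5→v7 (6); capacity 16 + 15 + 6 = 37.
Cut capacity 39 exceeds the max flow 37, so it is not minimum.

No — its capacity is 39, but the minimum cut has capacity 37.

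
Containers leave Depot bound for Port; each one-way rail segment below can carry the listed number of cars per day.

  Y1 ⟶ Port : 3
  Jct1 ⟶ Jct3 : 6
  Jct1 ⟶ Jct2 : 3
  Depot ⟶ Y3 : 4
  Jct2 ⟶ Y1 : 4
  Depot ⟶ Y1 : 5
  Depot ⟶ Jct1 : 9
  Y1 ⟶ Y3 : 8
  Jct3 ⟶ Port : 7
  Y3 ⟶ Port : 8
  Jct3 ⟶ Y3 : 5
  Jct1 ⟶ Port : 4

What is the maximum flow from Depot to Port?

Augment Depot→Jct1→Port: bottleneck 4, flow now 4.
Augment Depot→Y1→Port: bottleneck 3, flow now 7.
Augment Depot→Y3→Port: bottleneck 4, flow now 11.
Augment Depot→Jct1→Jct3→Port: bottleneck 5, flow now 16.
Augment Depot→Y1→Y3→Port: bottleneck 2, flow now 18.
No augmenting path remains; maximum flow = 18.
In the residual graph, reachable from Depot: {Depot}.
Min-cut edges: Depot→Jct1 (9), Depot→Y1 (5), Depot→Y3 (4); capacity 9 + 5 + 4 = 18.
This cut is saturated, so no flow can exceed 18.

18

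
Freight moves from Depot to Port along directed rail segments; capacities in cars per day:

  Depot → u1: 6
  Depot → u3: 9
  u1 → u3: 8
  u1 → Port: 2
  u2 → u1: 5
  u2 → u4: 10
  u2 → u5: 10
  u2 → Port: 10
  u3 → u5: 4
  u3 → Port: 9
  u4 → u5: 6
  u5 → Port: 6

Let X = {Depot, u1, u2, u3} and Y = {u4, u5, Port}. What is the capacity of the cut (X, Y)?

Edges leaving {Depot, u1, u2, u3}: u1→Port (2), u2→u4 (10), u2→u5 (10), u2→Port (10), u3→u5 (4), u3→Port (9).
Cut capacity = 2 + 10 + 10 + 10 + 4 + 9 = 45.

45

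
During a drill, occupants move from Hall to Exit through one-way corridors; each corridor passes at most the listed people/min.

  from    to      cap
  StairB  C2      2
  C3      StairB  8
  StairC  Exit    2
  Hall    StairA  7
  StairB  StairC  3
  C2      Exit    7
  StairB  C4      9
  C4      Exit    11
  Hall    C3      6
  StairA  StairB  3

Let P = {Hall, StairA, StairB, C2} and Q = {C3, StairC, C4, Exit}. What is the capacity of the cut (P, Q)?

Edges leaving {Hall, StairA, StairB, C2}: Hall→C3 (6), StairB→StairC (3), StairB→C4 (9), C2→Exit (7).
Cut capacity = 6 + 3 + 9 + 7 = 25.

25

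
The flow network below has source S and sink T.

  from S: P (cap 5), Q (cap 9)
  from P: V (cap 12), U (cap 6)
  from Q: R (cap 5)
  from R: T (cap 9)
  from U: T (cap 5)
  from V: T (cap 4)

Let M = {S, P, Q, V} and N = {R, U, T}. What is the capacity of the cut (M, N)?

Edges leaving {S, P, Q, V}: P→U (6), Q→R (5), V→T (4).
Cut capacity = 6 + 5 + 4 = 15.

15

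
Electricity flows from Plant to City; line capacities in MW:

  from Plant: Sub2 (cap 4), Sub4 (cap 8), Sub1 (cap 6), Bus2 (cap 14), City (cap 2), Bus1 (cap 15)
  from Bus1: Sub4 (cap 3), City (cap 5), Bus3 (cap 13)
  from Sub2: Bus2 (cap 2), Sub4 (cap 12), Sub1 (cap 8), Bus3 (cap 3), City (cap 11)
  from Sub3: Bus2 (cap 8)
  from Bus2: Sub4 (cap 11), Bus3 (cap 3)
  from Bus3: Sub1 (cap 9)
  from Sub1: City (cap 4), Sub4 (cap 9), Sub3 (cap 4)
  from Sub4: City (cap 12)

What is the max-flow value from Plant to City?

27

Augment Plant→City: bottleneck 2, flow now 2.
Augment Plant→Bus1→City: bottleneck 5, flow now 7.
Augment Plant→Sub2→City: bottleneck 4, flow now 11.
Augment Plant→Sub1→City: bottleneck 4, flow now 15.
Augment Plant→Sub4→City: bottleneck 8, flow now 23.
Augment Plant→Bus1→Sub4→City: bottleneck 3, flow now 26.
Augment Plant→Bus2→Sub4→City: bottleneck 1, flow now 27.
No augmenting path remains; maximum flow = 27.
In the residual graph, reachable from Plant: {Plant, Bus1, Sub3, Bus2, Bus3, Sub1, Sub4}.
Min-cut edges: Plant→Sub2 (4), Plant→City (2), Bus1→City (5), Sub1→City (4), Sub4→City (12); capacity 4 + 2 + 5 + 4 + 12 = 27.
This cut is saturated, so no flow can exceed 27.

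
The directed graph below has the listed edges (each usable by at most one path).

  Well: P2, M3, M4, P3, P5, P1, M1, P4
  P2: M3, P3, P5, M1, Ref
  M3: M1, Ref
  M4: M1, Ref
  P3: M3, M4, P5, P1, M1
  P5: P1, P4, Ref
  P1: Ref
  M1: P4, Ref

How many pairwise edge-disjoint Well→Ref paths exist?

6

Assign every edge capacity 1; by Menger, the answer equals the max flow.
Path Well→P2→Ref (+1); total 1.
Path Well→M3→Ref (+1); total 2.
Path Well→M4→Ref (+1); total 3.
Path Well→P5→Ref (+1); total 4.
Path Well→P1→Ref (+1); total 5.
Path Well→M1→Ref (+1); total 6.
No residual Well→Ref path; max flow = 6.
Certifying cut of size 6: {M1→Ref, M3→Ref, M4→Ref, P1→Ref, P5→Ref, Well→P2}.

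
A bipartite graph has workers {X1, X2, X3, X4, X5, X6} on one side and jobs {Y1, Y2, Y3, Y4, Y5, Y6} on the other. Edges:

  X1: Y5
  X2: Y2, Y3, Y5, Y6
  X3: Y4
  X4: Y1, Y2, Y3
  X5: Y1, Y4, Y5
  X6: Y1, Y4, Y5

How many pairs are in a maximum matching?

5

Unit-capacity flow: source→left, listed edges, right→sink; max matching = max flow.
Augmenting path X1→Y5 (+1); matched 1.
Augmenting path X2→Y2 (+1); matched 2.
Augmenting path X3→Y4 (+1); matched 3.
Augmenting path X4→Y1 (+1); matched 4.
Augmenting path X5→Y1→X4→Y3 (+1); matched 5.
No augmenting path remains; maximum matching = 5.
König certificate: {X2, X4, Y1, Y4, Y5} is a vertex cover of size 5 (every listed pair touches it), so no matching can be larger.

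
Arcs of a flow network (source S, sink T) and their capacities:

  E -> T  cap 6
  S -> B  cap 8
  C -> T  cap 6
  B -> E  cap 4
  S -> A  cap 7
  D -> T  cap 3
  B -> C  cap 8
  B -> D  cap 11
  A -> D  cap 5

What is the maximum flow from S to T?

Augment S→A→D→T: bottleneck 3, flow now 3.
Augment S→B→C→T: bottleneck 6, flow now 9.
Augment S→B→E→T: bottleneck 2, flow now 11.
No augmenting path remains; maximum flow = 11.
In the residual graph, reachable from S: {S, A, D}.
Min-cut edges: S→B (8), D→T (3); capacity 8 + 3 = 11.
This cut is saturated, so no flow can exceed 11.

11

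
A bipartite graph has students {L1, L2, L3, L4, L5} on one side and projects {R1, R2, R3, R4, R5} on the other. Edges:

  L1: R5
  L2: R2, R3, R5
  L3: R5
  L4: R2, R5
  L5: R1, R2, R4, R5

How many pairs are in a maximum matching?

Unit-capacity flow: source→left, listed edges, right→sink; max matching = max flow.
Augmenting path L1→R5 (+1); matched 1.
Augmenting path L2→R2 (+1); matched 2.
Augmenting path L5→R1 (+1); matched 3.
Augmenting path L4→R2→L2→R3 (+1); matched 4.
No augmenting path remains; maximum matching = 4.
König certificate: {L2, L4, L5, R5} is a vertex cover of size 4 (every listed pair touches it), so no matching can be larger.

4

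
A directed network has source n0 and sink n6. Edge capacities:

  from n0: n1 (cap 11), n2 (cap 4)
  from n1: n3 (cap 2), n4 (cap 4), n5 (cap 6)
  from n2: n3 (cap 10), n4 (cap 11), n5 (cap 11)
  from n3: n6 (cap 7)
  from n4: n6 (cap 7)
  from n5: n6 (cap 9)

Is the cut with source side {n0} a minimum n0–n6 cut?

Given cut capacity: 11 + 4 = 15.
Augment n0→n1→n3→n6: bottleneck 2, flow now 2.
Augment n0→n1→n4→n6: bottleneck 4, flow now 6.
Augment n0→n1→n5→n6: bottleneck 5, flow now 11.
Augment n0→n2→n3→n6: bottleneck 4, flow now 15.
No augmenting path remains; maximum flow = 15.
Cut capacity 15 equals the max flow, so it is a minimum cut.

Yes — it is a minimum cut (capacity 15).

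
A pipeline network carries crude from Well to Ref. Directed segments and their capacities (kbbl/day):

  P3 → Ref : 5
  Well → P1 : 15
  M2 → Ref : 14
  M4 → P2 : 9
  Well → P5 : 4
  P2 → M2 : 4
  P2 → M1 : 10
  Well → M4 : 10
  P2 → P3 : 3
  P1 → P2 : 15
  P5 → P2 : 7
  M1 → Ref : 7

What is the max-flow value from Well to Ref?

14

Augment Well→P5→P2→M2→Ref: bottleneck 4, flow now 4.
Augment Well→M4→P2→P3→Ref: bottleneck 3, flow now 7.
Augment Well→M4→P2→M1→Ref: bottleneck 6, flow now 13.
Augment Well→P1→P2→M1→Ref: bottleneck 1, flow now 14.
No augmenting path remains; maximum flow = 14.
In the residual graph, reachable from Well: {Well, P5, M4, P1, P2, M1}.
Min-cut edges: P2→M2 (4), P2→P3 (3), M1→Ref (7); capacity 4 + 3 + 7 = 14.
This cut is saturated, so no flow can exceed 14.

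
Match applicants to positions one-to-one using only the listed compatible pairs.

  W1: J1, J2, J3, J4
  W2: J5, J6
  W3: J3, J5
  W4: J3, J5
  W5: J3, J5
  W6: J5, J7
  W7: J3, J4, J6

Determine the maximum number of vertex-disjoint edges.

6

Unit-capacity flow: source→left, listed edges, right→sink; max matching = max flow.
Augmenting path W1→J1 (+1); matched 1.
Augmenting path W2→J5 (+1); matched 2.
Augmenting path W3→J3 (+1); matched 3.
Augmenting path W6→J7 (+1); matched 4.
Augmenting path W7→J4 (+1); matched 5.
Augmenting path W4→J5→W2→J6 (+1); matched 6.
No augmenting path remains; maximum matching = 6.
König certificate: {W1, W2, W6, W7, J3, J5} is a vertex cover of size 6 (every listed pair touches it), so no matching can be larger.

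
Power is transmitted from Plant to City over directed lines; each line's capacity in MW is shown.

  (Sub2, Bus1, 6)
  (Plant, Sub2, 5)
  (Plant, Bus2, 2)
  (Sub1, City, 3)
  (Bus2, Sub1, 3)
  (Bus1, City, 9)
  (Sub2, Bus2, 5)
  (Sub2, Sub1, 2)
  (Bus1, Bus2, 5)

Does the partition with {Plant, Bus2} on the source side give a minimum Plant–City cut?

No — its capacity is 8, but the minimum cut has capacity 7.

Given cut capacity: 5 + 3 = 8.
Augment Plant→Sub2→Bus1→City: bottleneck 5, flow now 5.
Augment Plant→Bus2→Sub1→City: bottleneck 2, flow now 7.
No augmenting path remains; maximum flow = 7.
In the residual graph, reachable from Plant: {Plant}.
Min-cut edges: Plant→Sub2 (5), Plant→Bus2 (2); capacity 5 + 2 = 7.
Cut capacity 8 exceeds the max flow 7, so it is not minimum.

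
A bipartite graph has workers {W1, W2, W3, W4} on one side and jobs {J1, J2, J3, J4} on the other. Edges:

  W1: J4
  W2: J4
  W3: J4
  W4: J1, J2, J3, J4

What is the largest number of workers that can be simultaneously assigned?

Unit-capacity flow: source→left, listed edges, right→sink; max matching = max flow.
Augmenting path W1→J4 (+1); matched 1.
Augmenting path W4→J1 (+1); matched 2.
No augmenting path remains; maximum matching = 2.
König certificate: {W4, J4} is a vertex cover of size 2 (every listed pair touches it), so no matching can be larger.

2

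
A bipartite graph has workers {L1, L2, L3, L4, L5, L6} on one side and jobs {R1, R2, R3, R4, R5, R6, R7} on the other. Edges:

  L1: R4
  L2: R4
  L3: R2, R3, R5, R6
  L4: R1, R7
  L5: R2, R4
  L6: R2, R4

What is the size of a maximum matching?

4

Unit-capacity flow: source→left, listed edges, right→sink; max matching = max flow.
Augmenting path L1→R4 (+1); matched 1.
Augmenting path L3→R2 (+1); matched 2.
Augmenting path L4→R1 (+1); matched 3.
Augmenting path L5→R2→L3→R3 (+1); matched 4.
No augmenting path remains; maximum matching = 4.
König certificate: {L3, L4, R2, R4} is a vertex cover of size 4 (every listed pair touches it), so no matching can be larger.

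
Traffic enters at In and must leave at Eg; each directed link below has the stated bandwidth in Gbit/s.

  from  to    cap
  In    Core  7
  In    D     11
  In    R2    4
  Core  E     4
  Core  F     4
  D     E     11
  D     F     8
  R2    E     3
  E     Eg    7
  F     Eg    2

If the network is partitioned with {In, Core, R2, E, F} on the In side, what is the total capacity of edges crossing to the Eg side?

20

Edges leaving {In, Core, R2, E, F}: In→D (11), E→Eg (7), F→Eg (2).
Cut capacity = 11 + 7 + 2 = 20.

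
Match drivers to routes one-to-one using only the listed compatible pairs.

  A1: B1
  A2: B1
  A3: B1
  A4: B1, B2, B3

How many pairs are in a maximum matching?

2

Unit-capacity flow: source→left, listed edges, right→sink; max matching = max flow.
Augmenting path A1→B1 (+1); matched 1.
Augmenting path A4→B2 (+1); matched 2.
No augmenting path remains; maximum matching = 2.
König certificate: {A4, B1} is a vertex cover of size 2 (every listed pair touches it), so no matching can be larger.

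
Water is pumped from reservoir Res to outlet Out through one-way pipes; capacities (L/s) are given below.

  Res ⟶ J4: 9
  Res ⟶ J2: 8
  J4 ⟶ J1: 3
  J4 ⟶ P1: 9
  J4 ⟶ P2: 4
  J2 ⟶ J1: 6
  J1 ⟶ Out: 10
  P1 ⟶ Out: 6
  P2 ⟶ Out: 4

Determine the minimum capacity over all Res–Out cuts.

Augment Res→J4→J1→Out: bottleneck 3, flow now 3.
Augment Res→J4→P1→Out: bottleneck 6, flow now 9.
Augment Res→J2→J1→Out: bottleneck 6, flow now 15.
No augmenting path remains; maximum flow = 15.
By max-flow min-cut, the minimum cut capacity equals the max flow.
In the residual graph, reachable from Res: {Res, J2}.
Min-cut edges: Res→J4 (9), J2→J1 (6); capacity 9 + 6 = 15.

15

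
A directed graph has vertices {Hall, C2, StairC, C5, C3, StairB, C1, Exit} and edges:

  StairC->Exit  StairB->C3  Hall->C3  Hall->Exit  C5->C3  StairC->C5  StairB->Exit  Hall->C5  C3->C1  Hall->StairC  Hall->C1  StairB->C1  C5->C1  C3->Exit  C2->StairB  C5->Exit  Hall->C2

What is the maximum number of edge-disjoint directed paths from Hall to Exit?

Assign every edge capacity 1; by Menger, the answer equals the max flow.
Path Hall→Exit (+1); total 1.
Path Hall→StairC→Exit (+1); total 2.
Path Hall→C5→Exit (+1); total 3.
Path Hall→C3→Exit (+1); total 4.
Path Hall→C2→StairB→Exit (+1); total 5.
No residual Hall→Exit path; max flow = 5.
Certifying cut of size 5: {Hall→C2, Hall→C3, Hall→C5, Hall→Exit, Hall→StairC}.

5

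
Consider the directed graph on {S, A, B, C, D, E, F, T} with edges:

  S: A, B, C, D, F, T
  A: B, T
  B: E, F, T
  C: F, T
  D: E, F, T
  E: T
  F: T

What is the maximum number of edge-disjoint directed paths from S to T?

Assign every edge capacity 1; by Menger, the answer equals the max flow.
Path S→T (+1); total 1.
Path S→A→T (+1); total 2.
Path S→B→T (+1); total 3.
Path S→C→T (+1); total 4.
Path S→D→T (+1); total 5.
Path S→F→T (+1); total 6.
No residual S→T path; max flow = 6.
Certifying cut of size 6: {S→A, S→B, S→C, S→D, S→F, S→T}.

6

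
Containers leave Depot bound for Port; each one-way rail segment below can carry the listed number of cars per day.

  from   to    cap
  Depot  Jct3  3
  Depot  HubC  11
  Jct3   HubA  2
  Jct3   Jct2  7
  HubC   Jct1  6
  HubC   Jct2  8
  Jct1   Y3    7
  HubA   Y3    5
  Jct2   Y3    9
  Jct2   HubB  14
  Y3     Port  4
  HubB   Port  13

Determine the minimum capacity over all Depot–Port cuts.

Augment Depot→Jct3→HubA→Y3→Port: bottleneck 2, flow now 2.
Augment Depot→Jct3→Jct2→Y3→Port: bottleneck 1, flow now 3.
Augment Depot→HubC→Jct1→Y3→Port: bottleneck 1, flow now 4.
Augment Depot→HubC→Jct2→HubB→Port: bottleneck 8, flow now 12.
Augment Depot→HubC→Jct1→Y3→Jct2→HubB→Port: bottleneck 1, flow now 13. (uses reverse residual edge)
Augment Depot→HubC→Jct1→Y3→HubA→Jct3→Jct2→HubB→Port: bottleneck 1, flow now 14. (uses reverse residual edge)
No augmenting path remains; maximum flow = 14.
By max-flow min-cut, the minimum cut capacity equals the max flow.
In the residual graph, reachable from Depot: {Depot}.
Min-cut edges: Depot→Jct3 (3), Depot→HubC (11); capacity 3 + 11 = 14.

14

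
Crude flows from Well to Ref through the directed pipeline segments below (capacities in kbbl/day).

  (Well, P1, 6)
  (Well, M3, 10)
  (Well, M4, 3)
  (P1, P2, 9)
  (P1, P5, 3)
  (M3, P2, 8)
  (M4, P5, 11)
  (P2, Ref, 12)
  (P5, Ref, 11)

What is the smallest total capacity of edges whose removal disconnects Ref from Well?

Augment Well→P1→P2→Ref: bottleneck 6, flow now 6.
Augment Well→M3→P2→Ref: bottleneck 6, flow now 12.
Augment Well→M4→P5→Ref: bottleneck 3, flow now 15.
Augment Well→M3→P2→P1→P5→Ref: bottleneck 2, flow now 17. (uses reverse residual edge)
No augmenting path remains; maximum flow = 17.
By max-flow min-cut, the minimum cut capacity equals the max flow.
In the residual graph, reachable from Well: {Well, M3}.
Min-cut edges: Well→P1 (6), Well→M4 (3), M3→P2 (8); capacity 6 + 3 + 8 = 17.

17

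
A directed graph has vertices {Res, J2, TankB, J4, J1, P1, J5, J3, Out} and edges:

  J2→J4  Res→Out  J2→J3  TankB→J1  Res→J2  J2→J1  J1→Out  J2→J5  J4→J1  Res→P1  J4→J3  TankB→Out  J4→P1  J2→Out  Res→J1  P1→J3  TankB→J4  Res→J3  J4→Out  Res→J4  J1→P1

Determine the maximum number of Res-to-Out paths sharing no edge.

4

Assign every edge capacity 1; by Menger, the answer equals the max flow.
Path Res→Out (+1); total 1.
Path Res→J2→Out (+1); total 2.
Path Res→J4→Out (+1); total 3.
Path Res→J1→Out (+1); total 4.
No residual Res→Out path; max flow = 4.
Certifying cut of size 4: {Res→J1, Res→J2, Res→J4, Res→Out}.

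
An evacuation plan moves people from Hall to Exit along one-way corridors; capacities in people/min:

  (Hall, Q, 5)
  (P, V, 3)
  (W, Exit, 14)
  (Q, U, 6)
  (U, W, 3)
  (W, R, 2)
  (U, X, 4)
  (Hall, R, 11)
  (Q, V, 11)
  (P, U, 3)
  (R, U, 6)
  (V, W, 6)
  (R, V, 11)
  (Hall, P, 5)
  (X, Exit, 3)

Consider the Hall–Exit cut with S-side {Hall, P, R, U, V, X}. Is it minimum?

No — its capacity is 17, but the minimum cut has capacity 12.

Given cut capacity: 5 + 3 + 6 + 3 = 17.
Augment Hall→P→U→W→Exit: bottleneck 3, flow now 3.
Augment Hall→P→V→W→Exit: bottleneck 2, flow now 5.
Augment Hall→Q→U→X→Exit: bottleneck 3, flow now 8.
Augment Hall→Q→V→W→Exit: bottleneck 2, flow now 10.
Augment Hall→R→V→W→Exit: bottleneck 2, flow now 12.
No augmenting path remains; maximum flow = 12.
In the residual graph, reachable from Hall: {Hall, P, Q, R, U, V, X}.
Min-cut edges: U→W (3), V→W (6), X→Exit (3); capacity 3 + 6 + 3 = 12.
Cut capacity 17 exceeds the max flow 12, so it is not minimum.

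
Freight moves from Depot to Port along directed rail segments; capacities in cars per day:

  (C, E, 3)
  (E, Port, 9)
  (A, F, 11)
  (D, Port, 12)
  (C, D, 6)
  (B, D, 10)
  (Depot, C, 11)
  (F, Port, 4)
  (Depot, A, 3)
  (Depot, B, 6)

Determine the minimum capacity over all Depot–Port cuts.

18

Augment Depot→A→F→Port: bottleneck 3, flow now 3.
Augment Depot→B→D→Port: bottleneck 6, flow now 9.
Augment Depot→C→D→Port: bottleneck 6, flow now 15.
Augment Depot→C→E→Port: bottleneck 3, flow now 18.
No augmenting path remains; maximum flow = 18.
By max-flow min-cut, the minimum cut capacity equals the max flow.
In the residual graph, reachable from Depot: {Depot, C}.
Min-cut edges: Depot→A (3), Depot→B (6), C→D (6), C→E (3); capacity 3 + 6 + 6 + 3 = 18.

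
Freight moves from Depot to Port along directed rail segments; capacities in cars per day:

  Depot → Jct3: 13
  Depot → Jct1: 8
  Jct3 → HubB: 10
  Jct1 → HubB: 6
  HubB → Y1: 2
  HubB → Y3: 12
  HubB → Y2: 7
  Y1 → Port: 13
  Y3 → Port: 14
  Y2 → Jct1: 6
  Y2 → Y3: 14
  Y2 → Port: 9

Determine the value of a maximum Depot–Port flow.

16

Augment Depot→Jct3→HubB→Y1→Port: bottleneck 2, flow now 2.
Augment Depot→Jct3→HubB→Y3→Port: bottleneck 8, flow now 10.
Augment Depot→Jct1→HubB→Y3→Port: bottleneck 4, flow now 14.
Augment Depot→Jct1→HubB→Y2→Port: bottleneck 2, flow now 16.
No augmenting path remains; maximum flow = 16.
In the residual graph, reachable from Depot: {Depot, Jct3, Jct1}.
Min-cut edges: Jct3→HubB (10), Jct1→HubB (6); capacity 10 + 6 = 16.
This cut is saturated, so no flow can exceed 16.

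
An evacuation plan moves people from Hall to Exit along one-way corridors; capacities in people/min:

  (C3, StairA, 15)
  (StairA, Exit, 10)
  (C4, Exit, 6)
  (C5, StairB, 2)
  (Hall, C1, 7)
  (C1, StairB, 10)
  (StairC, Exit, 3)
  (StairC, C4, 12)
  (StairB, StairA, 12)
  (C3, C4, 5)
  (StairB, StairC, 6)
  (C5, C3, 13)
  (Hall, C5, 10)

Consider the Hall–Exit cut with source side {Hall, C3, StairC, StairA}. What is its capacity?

Edges leaving {Hall, C3, StairC, StairA}: Hall→C1 (7), Hall→C5 (10), C3→C4 (5), StairC→C4 (12), StairC→Exit (3), StairA→Exit (10).
Cut capacity = 7 + 10 + 5 + 12 + 3 + 10 = 47.

47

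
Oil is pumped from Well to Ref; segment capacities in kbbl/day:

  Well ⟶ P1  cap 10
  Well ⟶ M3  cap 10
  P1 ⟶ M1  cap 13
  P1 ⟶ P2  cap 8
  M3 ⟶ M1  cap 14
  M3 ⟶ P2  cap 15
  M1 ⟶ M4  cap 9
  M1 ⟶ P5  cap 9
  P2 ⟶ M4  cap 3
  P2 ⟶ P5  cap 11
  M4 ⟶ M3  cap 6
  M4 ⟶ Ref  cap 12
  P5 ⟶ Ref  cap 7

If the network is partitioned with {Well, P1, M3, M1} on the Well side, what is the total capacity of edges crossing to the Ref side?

Edges leaving {Well, P1, M3, M1}: P1→P2 (8), M3→P2 (15), M1→M4 (9), M1→P5 (9).
Cut capacity = 8 + 15 + 9 + 9 = 41.

41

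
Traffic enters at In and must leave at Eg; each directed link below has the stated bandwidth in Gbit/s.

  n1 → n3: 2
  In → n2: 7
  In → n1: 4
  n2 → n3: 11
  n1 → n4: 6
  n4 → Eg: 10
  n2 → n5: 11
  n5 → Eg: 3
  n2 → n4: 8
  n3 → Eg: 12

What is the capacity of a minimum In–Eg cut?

Augment In→n1→n3→Eg: bottleneck 2, flow now 2.
Augment In→n1→n4→Eg: bottleneck 2, flow now 4.
Augment In→n2→n3→Eg: bottleneck 7, flow now 11.
No augmenting path remains; maximum flow = 11.
By max-flow min-cut, the minimum cut capacity equals the max flow.
In the residual graph, reachable from In: {In}.
Min-cut edges: In→n1 (4), In→n2 (7); capacity 4 + 7 = 11.

11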